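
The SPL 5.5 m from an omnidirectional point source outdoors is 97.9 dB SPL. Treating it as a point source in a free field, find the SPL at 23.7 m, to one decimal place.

85.2 dB SPL

Inverse-square spreading gives ΔL = −20·log₁₀(d₂/d₁).
ΔL = −20·log₁₀(23.7/5.5) = -12.69 dB, so L₂ = 97.9 + (-12.69) = 85.2 dB SPL.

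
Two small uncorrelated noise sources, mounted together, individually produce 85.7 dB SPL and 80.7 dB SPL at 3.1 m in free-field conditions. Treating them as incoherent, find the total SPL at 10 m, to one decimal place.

76.7 dB SPL

Combined at 3.1 m: 10·log₁₀(10^(85.7/10)+10^(80.7/10)) = 86.89 dB SPL.
Then apply −20·log₁₀(10/3.1) = -10.17 dB → 76.7 dB SPL.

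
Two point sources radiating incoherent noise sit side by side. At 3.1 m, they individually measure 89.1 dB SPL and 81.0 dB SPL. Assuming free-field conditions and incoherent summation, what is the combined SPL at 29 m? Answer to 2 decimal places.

Combined at 3.1 m: 10·log₁₀(10^(89.1/10)+10^(81.0/10)) = 89.725 dB SPL.
Then apply −20·log₁₀(29/3.1) = -19.421 dB → 70.30 dB SPL.

70.30 dB SPL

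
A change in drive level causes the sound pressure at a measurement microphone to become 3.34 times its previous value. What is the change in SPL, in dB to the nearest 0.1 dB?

10.5 dB

SPL change from a pressure ratio uses the 20·log₁₀ form:
20·log₁₀(3.34) = 10.5 dB.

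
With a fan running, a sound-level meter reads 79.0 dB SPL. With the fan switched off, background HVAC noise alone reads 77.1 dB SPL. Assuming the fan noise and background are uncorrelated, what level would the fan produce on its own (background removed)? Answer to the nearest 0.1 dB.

Subtract intensities: L_src = 10·log₁₀(10^(L_total/10) − 10^(L_bg/10)).
L_src = 10·log₁₀(10^(79.0/10) − 10^(77.1/10)) = 10·log₁₀(28150000) = 74.5 dB SPL.

74.5 dB SPL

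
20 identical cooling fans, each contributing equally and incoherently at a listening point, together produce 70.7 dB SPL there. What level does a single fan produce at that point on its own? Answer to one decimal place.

57.7 dB SPL

20 equal incoherent sources add 10·log₁₀(20) = 13.01 dB over one source.
L_one = 70.7 − 13.01 = 57.7 dB SPL.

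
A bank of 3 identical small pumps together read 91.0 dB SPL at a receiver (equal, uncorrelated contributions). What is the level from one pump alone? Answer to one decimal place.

86.2 dB SPL

3 equal incoherent sources add 10·log₁₀(3) = 4.77 dB over one source.
L_one = 91.0 − 4.77 = 86.2 dB SPL.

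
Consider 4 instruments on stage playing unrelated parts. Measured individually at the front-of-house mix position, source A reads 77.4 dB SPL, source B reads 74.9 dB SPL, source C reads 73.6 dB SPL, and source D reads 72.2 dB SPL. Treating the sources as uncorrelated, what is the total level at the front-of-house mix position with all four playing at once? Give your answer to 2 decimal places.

80.98 dB SPL

Incoherent sources sum as intensities:
L_total = 10·log₁₀(10^(77.4/10) + 10^(74.9/10) + 10^(73.6/10) + 10^(72.2/10)) = 10·log₁₀(125400000) = 80.98 dB SPL.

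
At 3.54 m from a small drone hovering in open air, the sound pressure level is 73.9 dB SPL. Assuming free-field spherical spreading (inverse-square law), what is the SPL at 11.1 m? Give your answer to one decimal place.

64.0 dB SPL

For a point source in a free field, ΔL = −20·log₁₀(d₂/d₁).
ΔL = −20·log₁₀(11.1/3.54) = -9.93 dB, so L₂ = 73.9 + (-9.93) = 64.0 dB SPL.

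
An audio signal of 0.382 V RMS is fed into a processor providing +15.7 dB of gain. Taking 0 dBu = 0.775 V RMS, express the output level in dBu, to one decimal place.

+9.6 dBu

Input level: 20·log₁₀(0.382/0.775) = -6.14 dBu.
Output: -6.14 + 15.7 = +9.6 dBu.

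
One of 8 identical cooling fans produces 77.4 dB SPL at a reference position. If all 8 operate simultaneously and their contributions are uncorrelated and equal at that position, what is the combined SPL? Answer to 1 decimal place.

8 equal incoherent sources raise the level by 10·log₁₀(8) = 9.03 dB.
L_total = 77.4 + 9.03 = 86.4 dB SPL.

86.4 dB SPL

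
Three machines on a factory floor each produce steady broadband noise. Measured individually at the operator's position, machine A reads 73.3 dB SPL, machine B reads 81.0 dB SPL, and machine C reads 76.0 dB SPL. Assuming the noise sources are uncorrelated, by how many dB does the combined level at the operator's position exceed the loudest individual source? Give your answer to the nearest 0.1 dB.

Incoherent sources sum as intensities:
L_total = 10·log₁₀(10^(73.3/10) + 10^(81.0/10) + 10^(76.0/10)) = 82.72 dB SPL.
Excess over the loudest (81.0 dB): 82.72 − 81.0 = 1.7 dB.

1.7 dB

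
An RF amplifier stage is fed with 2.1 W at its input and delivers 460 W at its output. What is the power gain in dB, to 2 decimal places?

For a power ratio, dB = 10·log₁₀(P₂/P₁).
10·log₁₀(460/2.1) = 10·log₁₀(219.0) = 23.41 dB.

23.41 dB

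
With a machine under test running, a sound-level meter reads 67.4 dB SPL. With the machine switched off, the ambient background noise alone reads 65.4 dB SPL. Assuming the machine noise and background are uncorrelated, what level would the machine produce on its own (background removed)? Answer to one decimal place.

Remove the background by subtracting linear intensities:
L_src = 10·log₁₀(10^(67.4/10) − 10^(65.4/10)) = 10·log₁₀(2028000) = 63.1 dB SPL.

63.1 dB SPL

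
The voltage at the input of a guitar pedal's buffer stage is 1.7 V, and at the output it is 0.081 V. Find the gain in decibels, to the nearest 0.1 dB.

-26.4 dB

For a voltage ratio, dB = 20·log₁₀(V₂/V₁).
20·log₁₀(0.081/1.7) = 20·log₁₀(0.04765) = -26.4 dB.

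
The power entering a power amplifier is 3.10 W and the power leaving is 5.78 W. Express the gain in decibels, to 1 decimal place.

2.7 dB

For a power ratio, dB = 10·log₁₀(P₂/P₁).
10·log₁₀(5.78/3.10) = 10·log₁₀(1.865) = 2.7 dB.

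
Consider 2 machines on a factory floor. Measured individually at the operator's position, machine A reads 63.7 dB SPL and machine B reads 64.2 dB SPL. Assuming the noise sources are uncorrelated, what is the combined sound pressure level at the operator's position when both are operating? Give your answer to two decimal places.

Uncorrelated sources add in intensity (power), not in dB.
L_total = 10·log₁₀(10^(63.7/10) + 10^(64.2/10)) = 10·log₁₀(4974000) = 66.97 dB SPL.

66.97 dB SPL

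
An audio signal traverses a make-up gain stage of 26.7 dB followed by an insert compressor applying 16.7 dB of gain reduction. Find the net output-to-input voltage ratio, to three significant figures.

Net gain = 26.7 + (−16.7) = 10.0 dB.
Voltage ratio = 10^(10.0/20) = 3.16.

3.16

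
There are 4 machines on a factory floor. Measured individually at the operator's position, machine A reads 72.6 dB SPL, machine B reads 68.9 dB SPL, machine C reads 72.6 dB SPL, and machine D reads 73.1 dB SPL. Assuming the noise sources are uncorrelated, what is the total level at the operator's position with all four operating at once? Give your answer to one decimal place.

78.1 dB SPL

Incoherent sources sum as intensities:
L_total = 10·log₁₀(10^(72.6/10) + 10^(68.9/10) + 10^(72.6/10) + 10^(73.1/10)) = 10·log₁₀(64570000) = 78.1 dB SPL.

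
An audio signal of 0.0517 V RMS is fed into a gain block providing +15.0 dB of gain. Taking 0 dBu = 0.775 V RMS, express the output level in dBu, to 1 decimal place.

Input level: 20·log₁₀(0.0517/0.775) = -23.52 dBu.
Output: -23.52 + 15.0 = -8.5 dBu.

-8.5 dBu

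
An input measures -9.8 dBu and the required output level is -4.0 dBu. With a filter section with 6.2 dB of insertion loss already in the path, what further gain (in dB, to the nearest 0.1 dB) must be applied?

The required make-up gain is the shortfall in the dB sum.
G = -4.0 − (-9.8) + 6.2 = 12.0 dB.

12.0 dB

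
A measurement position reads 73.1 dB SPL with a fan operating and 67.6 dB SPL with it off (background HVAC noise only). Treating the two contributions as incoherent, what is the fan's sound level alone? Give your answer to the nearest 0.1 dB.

71.7 dB SPL

Background correction is a power subtraction:
L_src = 10·log₁₀(10^(73.1/10) − 10^(67.6/10)) = 10·log₁₀(14660000) = 71.7 dB SPL.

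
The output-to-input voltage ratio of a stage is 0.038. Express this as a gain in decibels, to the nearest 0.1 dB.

-28.4 dB

Voltage ratio → dB uses the 20·log₁₀ form:
20·log₁₀(0.038) = -28.4 dB.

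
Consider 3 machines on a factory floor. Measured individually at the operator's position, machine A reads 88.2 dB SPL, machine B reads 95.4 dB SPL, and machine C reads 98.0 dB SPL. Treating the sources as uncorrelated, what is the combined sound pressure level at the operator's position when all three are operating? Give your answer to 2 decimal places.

100.19 dB SPL

Add the sources as powers (linear), then convert back to dB:
L_total = 10·log₁₀(10^(88.2/10) + 10^(95.4/10) + 10^(98.0/10)) = 10·log₁₀(10438000000) = 100.19 dB SPL.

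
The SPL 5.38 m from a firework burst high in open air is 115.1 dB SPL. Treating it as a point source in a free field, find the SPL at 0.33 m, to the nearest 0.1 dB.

139.3 dB SPL

Free-field point source: level drops by 20·log₁₀ of the distance ratio.
ΔL = −20·log₁₀(0.33/5.38) = 24.25 dB, so L₂ = 115.1 + (24.25) = 139.3 dB SPL.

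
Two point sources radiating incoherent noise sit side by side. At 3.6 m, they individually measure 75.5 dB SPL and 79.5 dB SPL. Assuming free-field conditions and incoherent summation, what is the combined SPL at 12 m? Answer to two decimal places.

Combined at 3.6 m: 10·log₁₀(10^(75.5/10)+10^(79.5/10)) = 80.955 dB SPL.
Then apply −20·log₁₀(12/3.6) = -10.458 dB → 70.50 dB SPL.

70.50 dB SPL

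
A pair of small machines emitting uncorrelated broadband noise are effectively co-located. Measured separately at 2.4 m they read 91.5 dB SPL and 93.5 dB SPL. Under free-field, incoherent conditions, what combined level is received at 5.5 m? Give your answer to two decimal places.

88.42 dB SPL

Combined at 2.4 m: 10·log₁₀(10^(91.5/10)+10^(93.5/10)) = 95.624 dB SPL.
Then apply −20·log₁₀(5.5/2.4) = -7.203 dB → 88.42 dB SPL.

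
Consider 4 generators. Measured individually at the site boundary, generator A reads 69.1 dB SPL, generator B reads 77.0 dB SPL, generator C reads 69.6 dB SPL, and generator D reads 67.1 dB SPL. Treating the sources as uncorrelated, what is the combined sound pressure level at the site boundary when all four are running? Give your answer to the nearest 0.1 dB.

Uncorrelated sources add in intensity (power), not in dB.
L_total = 10·log₁₀(10^(69.1/10) + 10^(77.0/10) + 10^(69.6/10) + 10^(67.1/10)) = 10·log₁₀(72500000) = 78.6 dB SPL.

78.6 dB SPL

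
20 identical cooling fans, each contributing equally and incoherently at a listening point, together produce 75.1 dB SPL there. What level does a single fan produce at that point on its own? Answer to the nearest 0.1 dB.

20 equal incoherent sources add 10·log₁₀(20) = 13.01 dB over one source.
L_one = 75.1 − 13.01 = 62.1 dB SPL.

62.1 dB SPL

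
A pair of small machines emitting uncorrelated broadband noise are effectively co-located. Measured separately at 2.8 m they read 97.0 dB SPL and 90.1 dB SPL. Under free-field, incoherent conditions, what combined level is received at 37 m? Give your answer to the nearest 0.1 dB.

75.4 dB SPL

Combined at 2.8 m: 10·log₁₀(10^(97.0/10)+10^(90.1/10)) = 97.81 dB SPL.
Then apply −20·log₁₀(37/2.8) = -22.42 dB → 75.4 dB SPL.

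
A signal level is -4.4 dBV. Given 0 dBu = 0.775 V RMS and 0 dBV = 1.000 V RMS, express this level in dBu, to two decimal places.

-2.19 dBu

The offset between the scales is 20·log₁₀(0.775/1.000) = −2.214 dB.
So dBu = -4.4 + 2.214 = -2.19 dBu.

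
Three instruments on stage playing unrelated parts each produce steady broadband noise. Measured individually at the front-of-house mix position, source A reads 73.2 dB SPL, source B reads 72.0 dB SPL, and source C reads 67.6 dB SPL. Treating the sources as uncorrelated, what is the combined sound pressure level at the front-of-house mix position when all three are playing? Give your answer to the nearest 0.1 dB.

Incoherent sources sum as intensities:
L_total = 10·log₁₀(10^(73.2/10) + 10^(72.0/10) + 10^(67.6/10)) = 10·log₁₀(42500000) = 76.3 dB SPL.

76.3 dB SPL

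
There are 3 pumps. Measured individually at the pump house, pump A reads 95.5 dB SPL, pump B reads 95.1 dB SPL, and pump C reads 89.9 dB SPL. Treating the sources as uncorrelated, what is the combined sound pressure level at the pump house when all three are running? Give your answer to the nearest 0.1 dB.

Incoherent sources sum as intensities:
L_total = 10·log₁₀(10^(95.5/10) + 10^(95.1/10) + 10^(89.9/10)) = 10·log₁₀(7761000000) = 98.9 dB SPL.

98.9 dB SPL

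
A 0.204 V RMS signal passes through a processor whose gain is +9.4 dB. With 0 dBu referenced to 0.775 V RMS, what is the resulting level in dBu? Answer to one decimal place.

Input level: 20·log₁₀(0.204/0.775) = -11.59 dBu.
Output: -11.59 + 9.4 = -2.2 dBu.

-2.2 dBu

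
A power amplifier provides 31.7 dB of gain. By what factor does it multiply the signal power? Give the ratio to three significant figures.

Power ratio = 10^(dB/10).
10^(31.7/10) = 10^(3.170) = 1480.

1480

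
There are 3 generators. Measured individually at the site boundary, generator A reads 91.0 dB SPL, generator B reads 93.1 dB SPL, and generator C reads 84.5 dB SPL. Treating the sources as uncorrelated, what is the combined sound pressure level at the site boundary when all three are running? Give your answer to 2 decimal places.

Add the sources as powers (linear), then convert back to dB:
L_total = 10·log₁₀(10^(91.0/10) + 10^(93.1/10) + 10^(84.5/10)) = 10·log₁₀(3583000000) = 95.54 dB SPL.

95.54 dB SPL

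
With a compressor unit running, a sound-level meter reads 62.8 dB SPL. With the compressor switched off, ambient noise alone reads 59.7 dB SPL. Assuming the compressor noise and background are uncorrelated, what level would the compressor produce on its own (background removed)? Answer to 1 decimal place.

59.9 dB SPL

Background correction is a power subtraction:
L_src = 10·log₁₀(10^(62.8/10) − 10^(59.7/10)) = 10·log₁₀(972200) = 59.9 dB SPL.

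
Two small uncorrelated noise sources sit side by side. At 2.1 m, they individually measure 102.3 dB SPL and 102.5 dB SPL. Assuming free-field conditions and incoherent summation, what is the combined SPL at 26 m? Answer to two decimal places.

83.56 dB SPL

Combined at 2.1 m: 10·log₁₀(10^(102.3/10)+10^(102.5/10)) = 105.411 dB SPL.
Then apply −20·log₁₀(26/2.1) = -21.855 dB → 83.56 dB SPL.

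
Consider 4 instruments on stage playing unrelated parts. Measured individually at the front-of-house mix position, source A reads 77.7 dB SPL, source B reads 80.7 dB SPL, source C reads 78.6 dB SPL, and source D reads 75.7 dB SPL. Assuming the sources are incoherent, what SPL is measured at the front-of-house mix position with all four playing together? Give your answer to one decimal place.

Uncorrelated sources add in intensity (power), not in dB.
L_total = 10·log₁₀(10^(77.7/10) + 10^(80.7/10) + 10^(78.6/10) + 10^(75.7/10)) = 10·log₁₀(286000000) = 84.6 dB SPL.

84.6 dB SPL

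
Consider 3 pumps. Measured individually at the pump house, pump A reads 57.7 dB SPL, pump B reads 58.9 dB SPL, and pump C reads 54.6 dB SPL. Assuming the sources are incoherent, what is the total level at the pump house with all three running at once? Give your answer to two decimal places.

Uncorrelated sources add in intensity (power), not in dB.
L_total = 10·log₁₀(10^(57.7/10) + 10^(58.9/10) + 10^(54.6/10)) = 10·log₁₀(1653000) = 62.18 dB SPL.

62.18 dB SPL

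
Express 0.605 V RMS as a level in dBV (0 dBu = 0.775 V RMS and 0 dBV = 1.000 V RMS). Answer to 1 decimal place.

dBV = 20·log₁₀(V / 1.000 V).
20·log₁₀(0.605/1.000) = -4.4 dBV.

-4.4 dBV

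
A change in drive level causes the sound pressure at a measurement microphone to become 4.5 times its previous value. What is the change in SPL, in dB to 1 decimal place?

13.1 dB

SPL change from a pressure ratio uses the 20·log₁₀ form:
20·log₁₀(4.5) = 13.1 dB.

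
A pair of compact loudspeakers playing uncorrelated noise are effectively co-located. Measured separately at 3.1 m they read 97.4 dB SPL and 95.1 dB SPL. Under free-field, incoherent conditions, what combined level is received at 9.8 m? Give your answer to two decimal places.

Combined at 3.1 m: 10·log₁₀(10^(97.4/10)+10^(95.1/10)) = 99.411 dB SPL.
Then apply −20·log₁₀(9.8/3.1) = -9.997 dB → 89.41 dB SPL.

89.41 dB SPL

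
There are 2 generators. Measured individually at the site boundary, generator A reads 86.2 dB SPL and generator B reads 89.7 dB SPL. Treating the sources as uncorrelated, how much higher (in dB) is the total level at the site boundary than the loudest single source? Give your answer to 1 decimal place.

Incoherent sources sum as intensities:
L_total = 10·log₁₀(10^(86.2/10) + 10^(89.7/10)) = 91.30 dB SPL.
Excess over the loudest (89.7 dB): 91.30 − 89.7 = 1.6 dB.

1.6 dB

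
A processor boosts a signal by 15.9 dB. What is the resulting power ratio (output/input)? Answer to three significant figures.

Power ratio = 10^(dB/10).
10^(15.9/10) = 10^(1.590) = 38.9.

38.9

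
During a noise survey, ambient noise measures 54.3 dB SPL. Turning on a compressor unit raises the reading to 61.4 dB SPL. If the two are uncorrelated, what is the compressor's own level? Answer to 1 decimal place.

Subtract intensities: L_src = 10·log₁₀(10^(L_total/10) − 10^(L_bg/10)).
L_src = 10·log₁₀(10^(61.4/10) − 10^(54.3/10)) = 10·log₁₀(1111000) = 60.5 dB SPL.

60.5 dB SPL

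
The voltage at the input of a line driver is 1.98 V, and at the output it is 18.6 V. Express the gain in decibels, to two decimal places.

Voltage ratio → dB uses the 20·log₁₀ form:
20·log₁₀(18.6/1.98) = 20·log₁₀(9.394) = 19.46 dB.

19.46 dB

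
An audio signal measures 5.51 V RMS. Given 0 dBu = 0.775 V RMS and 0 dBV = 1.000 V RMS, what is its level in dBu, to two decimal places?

+17.04 dBu

dBu = 20·log₁₀(V / 0.775 V).
20·log₁₀(5.51/0.775) = +17.04 dBu.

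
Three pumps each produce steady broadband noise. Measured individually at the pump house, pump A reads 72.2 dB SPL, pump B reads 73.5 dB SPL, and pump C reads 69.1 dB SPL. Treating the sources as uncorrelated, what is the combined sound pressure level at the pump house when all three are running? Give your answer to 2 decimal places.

Add the sources as powers (linear), then convert back to dB:
L_total = 10·log₁₀(10^(72.2/10) + 10^(73.5/10) + 10^(69.1/10)) = 10·log₁₀(47110000) = 76.73 dB SPL.

76.73 dB SPL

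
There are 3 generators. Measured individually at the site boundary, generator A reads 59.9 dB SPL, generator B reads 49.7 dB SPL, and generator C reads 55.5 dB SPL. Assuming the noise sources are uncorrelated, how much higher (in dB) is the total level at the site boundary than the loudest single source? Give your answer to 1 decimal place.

Add the sources as powers (linear), then convert back to dB:
L_total = 10·log₁₀(10^(59.9/10) + 10^(49.7/10) + 10^(55.5/10)) = 61.54 dB SPL.
Excess over the loudest (59.9 dB): 61.54 − 59.9 = 1.6 dB.

1.6 dB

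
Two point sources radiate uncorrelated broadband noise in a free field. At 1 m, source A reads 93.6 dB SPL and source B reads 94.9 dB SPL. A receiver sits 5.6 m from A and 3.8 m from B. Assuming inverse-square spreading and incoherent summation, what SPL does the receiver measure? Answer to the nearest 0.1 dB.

At the listener: L_A = 93.6 − 20·log₁₀(5.6) = 78.64 dB; L_B = 94.9 − 20·log₁₀(3.8) = 83.30 dB.
Combined: 10·log₁₀(10^(78.64/10)+10^(83.30/10)) = 84.6 dB SPL.

84.6 dB SPL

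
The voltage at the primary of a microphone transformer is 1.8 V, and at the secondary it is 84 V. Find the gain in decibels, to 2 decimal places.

Voltage is an amplitude quantity, so gain = 20·log₁₀(V_out/V_in).
20·log₁₀(84/1.8) = 20·log₁₀(46.67) = 33.38 dB.

33.38 dB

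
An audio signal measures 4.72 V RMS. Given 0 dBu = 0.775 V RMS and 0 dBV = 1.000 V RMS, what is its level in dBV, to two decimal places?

+13.48 dBV

dBV = 20·log₁₀(V / 1.000 V).
20·log₁₀(4.72/1.000) = +13.48 dBV.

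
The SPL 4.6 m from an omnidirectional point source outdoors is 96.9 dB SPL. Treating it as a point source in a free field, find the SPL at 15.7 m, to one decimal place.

Inverse-square spreading gives ΔL = −20·log₁₀(d₂/d₁).
ΔL = −20·log₁₀(15.7/4.6) = -10.66 dB, so L₂ = 96.9 + (-10.66) = 86.2 dB SPL.

86.2 dB SPL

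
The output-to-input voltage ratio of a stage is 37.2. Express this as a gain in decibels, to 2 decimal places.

Voltage is an amplitude quantity, so gain = 20·log₁₀(V_out/V_in).
20·log₁₀(37.2) = 31.41 dB.

31.41 dB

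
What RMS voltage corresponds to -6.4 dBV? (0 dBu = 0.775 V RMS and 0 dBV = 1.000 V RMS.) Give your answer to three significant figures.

V = 1.000 V × 10^(-6.4/20).
= 1.000 × 0.4786 = 0.479 V.

0.479 V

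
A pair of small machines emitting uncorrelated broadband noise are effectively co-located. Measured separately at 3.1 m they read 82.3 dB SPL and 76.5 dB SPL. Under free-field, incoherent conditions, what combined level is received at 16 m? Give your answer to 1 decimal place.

69.1 dB SPL

Combined at 3.1 m: 10·log₁₀(10^(82.3/10)+10^(76.5/10)) = 83.31 dB SPL.
Then apply −20·log₁₀(16/3.1) = -14.26 dB → 69.1 dB SPL.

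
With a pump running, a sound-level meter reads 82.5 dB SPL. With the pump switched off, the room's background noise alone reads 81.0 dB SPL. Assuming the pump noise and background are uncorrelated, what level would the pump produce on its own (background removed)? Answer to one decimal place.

77.2 dB SPL

Subtract intensities: L_src = 10·log₁₀(10^(L_total/10) − 10^(L_bg/10)).
L_src = 10·log₁₀(10^(82.5/10) − 10^(81.0/10)) = 10·log₁₀(51940000) = 77.2 dB SPL.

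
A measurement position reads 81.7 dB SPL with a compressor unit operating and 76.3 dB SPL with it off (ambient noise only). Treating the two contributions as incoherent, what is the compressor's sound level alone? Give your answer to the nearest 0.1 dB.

Remove the background by subtracting linear intensities:
L_src = 10·log₁₀(10^(81.7/10) − 10^(76.3/10)) = 10·log₁₀(105300000) = 80.2 dB SPL.

80.2 dB SPL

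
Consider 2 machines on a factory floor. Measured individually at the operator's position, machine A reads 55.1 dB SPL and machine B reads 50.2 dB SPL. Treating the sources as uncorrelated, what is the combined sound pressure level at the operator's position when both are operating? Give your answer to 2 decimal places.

56.32 dB SPL

Uncorrelated sources add in intensity (power), not in dB.
L_total = 10·log₁₀(10^(55.1/10) + 10^(50.2/10)) = 10·log₁₀(428300) = 56.32 dB SPL.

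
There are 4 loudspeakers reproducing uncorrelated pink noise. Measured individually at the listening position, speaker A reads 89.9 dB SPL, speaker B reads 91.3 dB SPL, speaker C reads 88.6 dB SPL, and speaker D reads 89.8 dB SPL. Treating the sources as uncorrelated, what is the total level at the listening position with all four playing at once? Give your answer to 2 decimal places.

Incoherent sources sum as intensities:
L_total = 10·log₁₀(10^(89.9/10) + 10^(91.3/10) + 10^(88.6/10) + 10^(89.8/10)) = 10·log₁₀(4006000000) = 96.03 dB SPL.

96.03 dB SPL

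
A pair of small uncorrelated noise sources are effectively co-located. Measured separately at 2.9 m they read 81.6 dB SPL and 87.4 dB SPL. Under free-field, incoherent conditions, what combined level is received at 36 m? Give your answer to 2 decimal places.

Combined at 2.9 m: 10·log₁₀(10^(81.6/10)+10^(87.4/10)) = 88.414 dB SPL.
Then apply −20·log₁₀(36/2.9) = -21.878 dB → 66.54 dB SPL.

66.54 dB SPL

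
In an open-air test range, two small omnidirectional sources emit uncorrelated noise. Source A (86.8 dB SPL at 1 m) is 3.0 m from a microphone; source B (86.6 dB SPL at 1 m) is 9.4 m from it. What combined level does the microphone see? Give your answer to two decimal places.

At the listener: L_A = 86.8 − 20·log₁₀(3.0) = 77.258 dB; L_B = 86.6 − 20·log₁₀(9.4) = 67.137 dB.
Combined: 10·log₁₀(10^(77.258/10)+10^(67.137/10)) = 77.66 dB SPL.

77.66 dB SPL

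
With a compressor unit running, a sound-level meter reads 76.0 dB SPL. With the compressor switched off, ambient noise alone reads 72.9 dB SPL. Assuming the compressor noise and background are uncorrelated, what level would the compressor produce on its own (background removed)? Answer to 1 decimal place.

73.1 dB SPL

Subtract intensities: L_src = 10·log₁₀(10^(L_total/10) − 10^(L_bg/10)).
L_src = 10·log₁₀(10^(76.0/10) − 10^(72.9/10)) = 10·log₁₀(20310000) = 73.1 dB SPL.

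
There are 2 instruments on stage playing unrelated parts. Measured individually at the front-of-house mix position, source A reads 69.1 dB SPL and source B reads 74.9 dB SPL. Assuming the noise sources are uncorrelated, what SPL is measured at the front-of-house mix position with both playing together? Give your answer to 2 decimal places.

Incoherent sources sum as intensities:
L_total = 10·log₁₀(10^(69.1/10) + 10^(74.9/10)) = 10·log₁₀(39030000) = 75.91 dB SPL.

75.91 dB SPL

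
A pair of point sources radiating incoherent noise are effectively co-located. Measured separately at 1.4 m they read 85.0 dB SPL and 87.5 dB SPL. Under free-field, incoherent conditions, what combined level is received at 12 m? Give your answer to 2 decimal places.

Combined at 1.4 m: 10·log₁₀(10^(85.0/10)+10^(87.5/10)) = 89.438 dB SPL.
Then apply −20·log₁₀(12/1.4) = -18.661 dB → 70.78 dB SPL.

70.78 dB SPL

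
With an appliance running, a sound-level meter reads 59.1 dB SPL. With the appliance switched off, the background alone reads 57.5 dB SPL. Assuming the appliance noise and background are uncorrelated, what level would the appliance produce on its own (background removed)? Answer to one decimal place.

Remove the background by subtracting linear intensities:
L_src = 10·log₁₀(10^(59.1/10) − 10^(57.5/10)) = 10·log₁₀(250500) = 54.0 dB SPL.

54.0 dB SPL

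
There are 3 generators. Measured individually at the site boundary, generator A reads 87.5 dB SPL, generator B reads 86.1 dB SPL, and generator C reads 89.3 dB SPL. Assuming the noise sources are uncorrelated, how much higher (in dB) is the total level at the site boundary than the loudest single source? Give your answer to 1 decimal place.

3.3 dB

Uncorrelated sources add in intensity (power), not in dB.
L_total = 10·log₁₀(10^(87.5/10) + 10^(86.1/10) + 10^(89.3/10)) = 92.60 dB SPL.
Excess over the loudest (89.3 dB): 92.60 − 89.3 = 3.3 dB.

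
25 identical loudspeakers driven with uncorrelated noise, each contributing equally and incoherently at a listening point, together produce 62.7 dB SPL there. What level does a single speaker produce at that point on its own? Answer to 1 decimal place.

25 equal incoherent sources add 10·log₁₀(25) = 13.98 dB over one source.
L_one = 62.7 − 13.98 = 48.7 dB SPL.

48.7 dB SPL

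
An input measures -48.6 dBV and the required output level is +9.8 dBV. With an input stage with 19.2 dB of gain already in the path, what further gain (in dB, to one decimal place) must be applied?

The required make-up gain is the shortfall in the dB sum.
G = +9.8 − (-48.6) − 19.2 = 39.2 dB.

39.2 dB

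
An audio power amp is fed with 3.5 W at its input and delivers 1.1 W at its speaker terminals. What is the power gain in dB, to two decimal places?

For a power ratio, dB = 10·log₁₀(P₂/P₁).
10·log₁₀(1.1/3.5) = 10·log₁₀(0.3143) = -5.03 dB.

-5.03 dB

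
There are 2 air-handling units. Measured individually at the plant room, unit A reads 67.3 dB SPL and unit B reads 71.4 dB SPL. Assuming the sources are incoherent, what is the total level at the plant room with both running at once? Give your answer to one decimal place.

Add the sources as powers (linear), then convert back to dB:
L_total = 10·log₁₀(10^(67.3/10) + 10^(71.4/10)) = 10·log₁₀(19170000) = 72.8 dB SPL.

72.8 dB SPL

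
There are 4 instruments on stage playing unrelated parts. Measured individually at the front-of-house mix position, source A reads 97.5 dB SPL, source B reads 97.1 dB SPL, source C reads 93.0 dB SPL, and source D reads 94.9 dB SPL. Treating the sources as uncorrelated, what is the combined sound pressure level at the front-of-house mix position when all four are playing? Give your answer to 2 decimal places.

Incoherent sources sum as intensities:
L_total = 10·log₁₀(10^(97.5/10) + 10^(97.1/10) + 10^(93.0/10) + 10^(94.9/10)) = 10·log₁₀(15838000000) = 102.00 dB SPL.

102.00 dB SPL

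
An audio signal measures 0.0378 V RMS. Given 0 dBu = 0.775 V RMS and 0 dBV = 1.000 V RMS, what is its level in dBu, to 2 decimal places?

dBu = 20·log₁₀(V / 0.775 V).
20·log₁₀(0.0378/0.775) = -26.24 dBu.

-26.24 dBu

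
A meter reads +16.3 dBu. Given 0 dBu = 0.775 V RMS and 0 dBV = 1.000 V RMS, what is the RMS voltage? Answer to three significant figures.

V = 0.775 V × 10^(+16.3/20).
= 0.775 × 6.531 = 5.06 V.

5.06 V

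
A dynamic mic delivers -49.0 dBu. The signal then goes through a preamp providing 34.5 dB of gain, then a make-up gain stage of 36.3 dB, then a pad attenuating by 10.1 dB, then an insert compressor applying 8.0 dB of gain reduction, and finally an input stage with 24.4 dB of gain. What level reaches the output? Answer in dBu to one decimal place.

+28.1 dBu

Cascaded gains and losses add directly in dB.
-49.0 + 34.5 + 36.3 − 10.1 − 8.0 + 24.4 = +28.1 dBu.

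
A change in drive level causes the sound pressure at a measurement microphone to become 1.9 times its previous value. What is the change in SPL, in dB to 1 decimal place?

5.6 dB

Sound pressure is an amplitude quantity: ΔL = 20·log₁₀(p₂/p₁).
20·log₁₀(1.9) = 5.6 dB.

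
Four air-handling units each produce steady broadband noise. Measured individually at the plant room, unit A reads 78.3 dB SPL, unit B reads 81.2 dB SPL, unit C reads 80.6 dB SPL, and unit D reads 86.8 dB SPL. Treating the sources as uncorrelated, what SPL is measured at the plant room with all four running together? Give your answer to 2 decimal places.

Uncorrelated sources add in intensity (power), not in dB.
L_total = 10·log₁₀(10^(78.3/10) + 10^(81.2/10) + 10^(80.6/10) + 10^(86.8/10)) = 10·log₁₀(792900000) = 88.99 dB SPL.

88.99 dB SPL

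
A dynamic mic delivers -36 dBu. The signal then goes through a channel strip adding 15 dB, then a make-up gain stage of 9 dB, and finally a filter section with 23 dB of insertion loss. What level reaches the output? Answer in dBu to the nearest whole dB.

Gain stages sum in dB:
-36 + 15 + 9 − 23 = -35 dBu.

-35 dBu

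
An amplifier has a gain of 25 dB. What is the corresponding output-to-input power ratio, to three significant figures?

316

Power ratio = 10^(dB/10).
10^(25/10) = 10^(2.500) = 316.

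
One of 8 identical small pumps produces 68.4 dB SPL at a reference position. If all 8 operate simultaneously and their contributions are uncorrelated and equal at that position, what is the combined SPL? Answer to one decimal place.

8 equal incoherent sources raise the level by 10·log₁₀(8) = 9.03 dB.
L_total = 68.4 + 9.03 = 77.4 dB SPL.

77.4 dB SPL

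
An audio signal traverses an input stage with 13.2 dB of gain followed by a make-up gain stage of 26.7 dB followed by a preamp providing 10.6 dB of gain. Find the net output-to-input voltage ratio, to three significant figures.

335

Net gain = 13.2 + 26.7 + 10.6 = 50.5 dB.
Voltage ratio = 10^(50.5/20) = 335.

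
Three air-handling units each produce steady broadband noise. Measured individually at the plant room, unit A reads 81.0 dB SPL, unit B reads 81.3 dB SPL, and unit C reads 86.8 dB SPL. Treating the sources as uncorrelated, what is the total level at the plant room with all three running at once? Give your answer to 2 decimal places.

Add the sources as powers (linear), then convert back to dB:
L_total = 10·log₁₀(10^(81.0/10) + 10^(81.3/10) + 10^(86.8/10)) = 10·log₁₀(739400000) = 88.69 dB SPL.

88.69 dB SPL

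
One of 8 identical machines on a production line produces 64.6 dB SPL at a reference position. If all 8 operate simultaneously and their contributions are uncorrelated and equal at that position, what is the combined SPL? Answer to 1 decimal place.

8 equal incoherent sources raise the level by 10·log₁₀(8) = 9.03 dB.
L_total = 64.6 + 9.03 = 73.6 dB SPL.

73.6 dB SPL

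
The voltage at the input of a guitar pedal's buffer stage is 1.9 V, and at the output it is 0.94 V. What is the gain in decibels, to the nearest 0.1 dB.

-6.1 dB

Voltage is an amplitude quantity, so gain = 20·log₁₀(V_out/V_in).
20·log₁₀(0.94/1.9) = 20·log₁₀(0.4947) = -6.1 dB.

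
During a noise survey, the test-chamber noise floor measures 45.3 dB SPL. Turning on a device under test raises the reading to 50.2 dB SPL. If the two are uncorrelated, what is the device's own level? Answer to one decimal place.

Subtract intensities: L_src = 10·log₁₀(10^(L_total/10) − 10^(L_bg/10)).
L_src = 10·log₁₀(10^(50.2/10) − 10^(45.3/10)) = 10·log₁₀(70830) = 48.5 dB SPL.

48.5 dB SPL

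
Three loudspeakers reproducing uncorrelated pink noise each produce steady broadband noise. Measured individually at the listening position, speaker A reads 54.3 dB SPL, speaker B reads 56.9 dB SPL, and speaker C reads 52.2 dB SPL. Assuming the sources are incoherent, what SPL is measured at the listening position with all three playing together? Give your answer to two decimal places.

59.66 dB SPL

Incoherent sources sum as intensities:
L_total = 10·log₁₀(10^(54.3/10) + 10^(56.9/10) + 10^(52.2/10)) = 10·log₁₀(924900) = 59.66 dB SPL.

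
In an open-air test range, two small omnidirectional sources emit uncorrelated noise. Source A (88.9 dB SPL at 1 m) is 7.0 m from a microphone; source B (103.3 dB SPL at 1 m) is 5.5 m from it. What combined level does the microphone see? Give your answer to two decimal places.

At the listener: L_A = 88.9 − 20·log₁₀(7.0) = 71.998 dB; L_B = 103.3 − 20·log₁₀(5.5) = 88.493 dB.
Combined: 10·log₁₀(10^(71.998/10)+10^(88.493/10)) = 88.59 dB SPL.

88.59 dB SPL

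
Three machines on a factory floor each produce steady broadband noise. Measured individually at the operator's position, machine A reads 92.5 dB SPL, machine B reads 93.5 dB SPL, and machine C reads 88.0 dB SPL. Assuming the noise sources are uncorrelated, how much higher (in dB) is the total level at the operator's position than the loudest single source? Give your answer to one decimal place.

3.2 dB

Add the sources as powers (linear), then convert back to dB:
L_total = 10·log₁₀(10^(92.5/10) + 10^(93.5/10) + 10^(88.0/10)) = 96.67 dB SPL.
Excess over the loudest (93.5 dB): 96.67 − 93.5 = 3.2 dB.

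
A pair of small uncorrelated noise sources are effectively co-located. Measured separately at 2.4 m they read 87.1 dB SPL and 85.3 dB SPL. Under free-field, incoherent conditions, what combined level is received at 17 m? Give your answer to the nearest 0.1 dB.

72.3 dB SPL

Combined at 2.4 m: 10·log₁₀(10^(87.1/10)+10^(85.3/10)) = 89.30 dB SPL.
Then apply −20·log₁₀(17/2.4) = -17.00 dB → 72.3 dB SPL.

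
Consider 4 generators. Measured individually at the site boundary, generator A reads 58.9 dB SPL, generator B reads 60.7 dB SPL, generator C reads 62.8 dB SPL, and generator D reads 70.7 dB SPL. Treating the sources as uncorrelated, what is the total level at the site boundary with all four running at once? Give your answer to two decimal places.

71.93 dB SPL

Incoherent sources sum as intensities:
L_total = 10·log₁₀(10^(58.9/10) + 10^(60.7/10) + 10^(62.8/10) + 10^(70.7/10)) = 10·log₁₀(15610000) = 71.93 dB SPL.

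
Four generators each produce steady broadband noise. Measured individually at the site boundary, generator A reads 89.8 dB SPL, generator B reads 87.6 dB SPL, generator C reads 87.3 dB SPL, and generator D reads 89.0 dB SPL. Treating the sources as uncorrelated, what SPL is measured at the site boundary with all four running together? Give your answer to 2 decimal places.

94.57 dB SPL

Uncorrelated sources add in intensity (power), not in dB.
L_total = 10·log₁₀(10^(89.8/10) + 10^(87.6/10) + 10^(87.3/10) + 10^(89.0/10)) = 10·log₁₀(2862000000) = 94.57 dB SPL.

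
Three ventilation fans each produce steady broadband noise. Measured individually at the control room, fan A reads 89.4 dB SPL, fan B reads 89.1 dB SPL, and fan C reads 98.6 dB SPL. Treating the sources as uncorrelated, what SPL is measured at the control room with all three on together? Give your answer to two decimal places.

Add the sources as powers (linear), then convert back to dB:
L_total = 10·log₁₀(10^(89.4/10) + 10^(89.1/10) + 10^(98.6/10)) = 10·log₁₀(8928000000) = 99.51 dB SPL.

99.51 dB SPL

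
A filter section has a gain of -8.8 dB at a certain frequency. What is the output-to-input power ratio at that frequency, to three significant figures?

0.132

Power ratio = 10^(dB/10).
10^(-8.8/10) = 10^(-0.8800) = 0.132.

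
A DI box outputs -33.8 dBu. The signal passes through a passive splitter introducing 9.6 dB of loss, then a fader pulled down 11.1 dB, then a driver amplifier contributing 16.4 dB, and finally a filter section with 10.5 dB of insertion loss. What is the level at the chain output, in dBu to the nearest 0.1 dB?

Gain stages sum in dB:
-33.8 − 9.6 − 11.1 + 16.4 − 10.5 = -48.6 dBu.

-48.6 dBu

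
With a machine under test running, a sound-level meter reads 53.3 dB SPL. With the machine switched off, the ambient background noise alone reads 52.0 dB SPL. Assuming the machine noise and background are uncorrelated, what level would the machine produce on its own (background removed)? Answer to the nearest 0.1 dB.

47.4 dB SPL

Remove the background by subtracting linear intensities:
L_src = 10·log₁₀(10^(53.3/10) − 10^(52.0/10)) = 10·log₁₀(55310) = 47.4 dB SPL.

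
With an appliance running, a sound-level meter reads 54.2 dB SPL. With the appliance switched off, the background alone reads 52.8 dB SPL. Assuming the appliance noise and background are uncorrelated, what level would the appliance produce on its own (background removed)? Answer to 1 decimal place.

48.6 dB SPL

Subtract intensities: L_src = 10·log₁₀(10^(L_total/10) − 10^(L_bg/10)).
L_src = 10·log₁₀(10^(54.2/10) − 10^(52.8/10)) = 10·log₁₀(72480) = 48.6 dB SPL.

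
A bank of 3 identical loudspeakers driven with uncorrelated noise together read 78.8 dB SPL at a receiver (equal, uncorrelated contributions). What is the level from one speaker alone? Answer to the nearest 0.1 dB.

74.0 dB SPL

3 equal incoherent sources add 10·log₁₀(3) = 4.77 dB over one source.
L_one = 78.8 − 4.77 = 74.0 dB SPL.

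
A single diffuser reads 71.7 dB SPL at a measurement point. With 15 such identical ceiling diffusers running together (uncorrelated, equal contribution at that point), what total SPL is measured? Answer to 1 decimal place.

83.5 dB SPL

15 equal incoherent sources raise the level by 10·log₁₀(15) = 11.76 dB.
L_total = 71.7 + 11.76 = 83.5 dB SPL.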